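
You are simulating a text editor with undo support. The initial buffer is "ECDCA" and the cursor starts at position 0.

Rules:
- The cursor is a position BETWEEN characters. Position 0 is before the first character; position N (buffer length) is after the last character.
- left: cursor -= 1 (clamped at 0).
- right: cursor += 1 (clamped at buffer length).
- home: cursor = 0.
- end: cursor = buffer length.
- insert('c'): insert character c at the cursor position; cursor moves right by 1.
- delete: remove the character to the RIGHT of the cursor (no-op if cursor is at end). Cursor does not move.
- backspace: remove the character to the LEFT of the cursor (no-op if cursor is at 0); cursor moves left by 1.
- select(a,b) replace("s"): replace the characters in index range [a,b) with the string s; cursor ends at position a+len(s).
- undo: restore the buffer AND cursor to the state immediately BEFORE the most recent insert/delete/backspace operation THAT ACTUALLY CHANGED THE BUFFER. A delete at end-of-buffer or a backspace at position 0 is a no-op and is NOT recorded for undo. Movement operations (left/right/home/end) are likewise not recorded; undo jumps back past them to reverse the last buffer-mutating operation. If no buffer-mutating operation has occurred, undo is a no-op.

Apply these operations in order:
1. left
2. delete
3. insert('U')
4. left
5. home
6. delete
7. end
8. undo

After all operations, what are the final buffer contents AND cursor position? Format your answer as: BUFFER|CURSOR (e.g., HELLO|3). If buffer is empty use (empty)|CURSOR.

Answer: UCDCA|0

Derivation:
After op 1 (left): buf='ECDCA' cursor=0
After op 2 (delete): buf='CDCA' cursor=0
After op 3 (insert('U')): buf='UCDCA' cursor=1
After op 4 (left): buf='UCDCA' cursor=0
After op 5 (home): buf='UCDCA' cursor=0
After op 6 (delete): buf='CDCA' cursor=0
After op 7 (end): buf='CDCA' cursor=4
After op 8 (undo): buf='UCDCA' cursor=0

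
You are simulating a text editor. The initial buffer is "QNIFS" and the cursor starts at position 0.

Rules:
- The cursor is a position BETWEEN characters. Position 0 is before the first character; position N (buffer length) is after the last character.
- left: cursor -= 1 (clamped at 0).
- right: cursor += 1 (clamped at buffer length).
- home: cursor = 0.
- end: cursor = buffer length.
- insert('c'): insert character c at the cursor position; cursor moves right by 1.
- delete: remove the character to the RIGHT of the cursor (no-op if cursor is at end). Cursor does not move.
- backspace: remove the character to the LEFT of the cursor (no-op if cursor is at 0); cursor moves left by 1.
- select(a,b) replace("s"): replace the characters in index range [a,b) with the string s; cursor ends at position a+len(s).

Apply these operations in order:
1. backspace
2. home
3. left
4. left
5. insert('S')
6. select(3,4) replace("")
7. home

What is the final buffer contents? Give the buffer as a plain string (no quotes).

Answer: SQNFS

Derivation:
After op 1 (backspace): buf='QNIFS' cursor=0
After op 2 (home): buf='QNIFS' cursor=0
After op 3 (left): buf='QNIFS' cursor=0
After op 4 (left): buf='QNIFS' cursor=0
After op 5 (insert('S')): buf='SQNIFS' cursor=1
After op 6 (select(3,4) replace("")): buf='SQNFS' cursor=3
After op 7 (home): buf='SQNFS' cursor=0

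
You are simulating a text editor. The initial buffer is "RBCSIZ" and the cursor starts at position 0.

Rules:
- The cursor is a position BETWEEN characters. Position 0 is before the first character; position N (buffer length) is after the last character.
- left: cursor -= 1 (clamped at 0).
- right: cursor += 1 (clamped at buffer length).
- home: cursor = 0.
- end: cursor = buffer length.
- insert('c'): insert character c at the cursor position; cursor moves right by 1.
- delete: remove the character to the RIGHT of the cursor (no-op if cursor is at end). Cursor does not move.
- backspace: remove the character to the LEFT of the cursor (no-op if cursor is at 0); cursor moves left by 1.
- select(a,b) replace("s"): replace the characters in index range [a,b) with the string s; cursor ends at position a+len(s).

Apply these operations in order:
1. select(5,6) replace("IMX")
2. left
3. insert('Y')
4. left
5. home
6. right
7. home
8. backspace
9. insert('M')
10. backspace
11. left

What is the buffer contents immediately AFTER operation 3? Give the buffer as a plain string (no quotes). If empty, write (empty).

After op 1 (select(5,6) replace("IMX")): buf='RBCSIIMX' cursor=8
After op 2 (left): buf='RBCSIIMX' cursor=7
After op 3 (insert('Y')): buf='RBCSIIMYX' cursor=8

Answer: RBCSIIMYX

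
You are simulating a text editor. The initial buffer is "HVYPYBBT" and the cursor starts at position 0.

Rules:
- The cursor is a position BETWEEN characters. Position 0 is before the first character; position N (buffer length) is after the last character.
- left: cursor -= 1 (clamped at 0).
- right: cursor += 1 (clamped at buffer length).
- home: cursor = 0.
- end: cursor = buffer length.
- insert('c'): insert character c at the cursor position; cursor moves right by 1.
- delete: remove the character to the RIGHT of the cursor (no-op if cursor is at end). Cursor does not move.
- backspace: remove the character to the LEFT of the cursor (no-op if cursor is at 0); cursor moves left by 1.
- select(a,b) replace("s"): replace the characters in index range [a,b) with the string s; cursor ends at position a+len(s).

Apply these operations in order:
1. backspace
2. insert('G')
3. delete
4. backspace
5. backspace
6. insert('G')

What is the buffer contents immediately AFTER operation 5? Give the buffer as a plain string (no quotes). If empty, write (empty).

Answer: VYPYBBT

Derivation:
After op 1 (backspace): buf='HVYPYBBT' cursor=0
After op 2 (insert('G')): buf='GHVYPYBBT' cursor=1
After op 3 (delete): buf='GVYPYBBT' cursor=1
After op 4 (backspace): buf='VYPYBBT' cursor=0
After op 5 (backspace): buf='VYPYBBT' cursor=0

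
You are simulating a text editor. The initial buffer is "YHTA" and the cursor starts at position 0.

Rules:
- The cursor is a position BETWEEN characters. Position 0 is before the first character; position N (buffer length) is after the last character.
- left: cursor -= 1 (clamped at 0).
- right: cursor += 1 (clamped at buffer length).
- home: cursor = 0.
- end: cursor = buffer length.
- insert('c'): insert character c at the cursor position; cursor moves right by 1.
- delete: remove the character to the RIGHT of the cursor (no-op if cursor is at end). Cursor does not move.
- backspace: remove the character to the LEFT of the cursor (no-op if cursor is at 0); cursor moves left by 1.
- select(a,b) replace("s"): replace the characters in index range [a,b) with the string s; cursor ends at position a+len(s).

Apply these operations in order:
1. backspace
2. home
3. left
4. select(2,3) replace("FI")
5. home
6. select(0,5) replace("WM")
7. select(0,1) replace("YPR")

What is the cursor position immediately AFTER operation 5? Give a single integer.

Answer: 0

Derivation:
After op 1 (backspace): buf='YHTA' cursor=0
After op 2 (home): buf='YHTA' cursor=0
After op 3 (left): buf='YHTA' cursor=0
After op 4 (select(2,3) replace("FI")): buf='YHFIA' cursor=4
After op 5 (home): buf='YHFIA' cursor=0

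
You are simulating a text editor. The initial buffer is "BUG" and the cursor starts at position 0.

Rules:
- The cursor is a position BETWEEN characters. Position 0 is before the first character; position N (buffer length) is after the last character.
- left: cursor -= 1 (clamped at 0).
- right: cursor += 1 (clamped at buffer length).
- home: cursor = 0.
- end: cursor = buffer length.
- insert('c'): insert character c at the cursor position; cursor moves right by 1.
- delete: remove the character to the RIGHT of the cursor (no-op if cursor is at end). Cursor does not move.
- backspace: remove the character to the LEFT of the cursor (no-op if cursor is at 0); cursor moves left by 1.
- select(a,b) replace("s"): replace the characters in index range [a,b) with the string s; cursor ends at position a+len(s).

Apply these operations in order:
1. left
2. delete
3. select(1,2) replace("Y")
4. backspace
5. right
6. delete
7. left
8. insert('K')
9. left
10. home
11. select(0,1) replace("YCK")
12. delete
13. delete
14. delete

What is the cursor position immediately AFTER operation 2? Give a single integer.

After op 1 (left): buf='BUG' cursor=0
After op 2 (delete): buf='UG' cursor=0

Answer: 0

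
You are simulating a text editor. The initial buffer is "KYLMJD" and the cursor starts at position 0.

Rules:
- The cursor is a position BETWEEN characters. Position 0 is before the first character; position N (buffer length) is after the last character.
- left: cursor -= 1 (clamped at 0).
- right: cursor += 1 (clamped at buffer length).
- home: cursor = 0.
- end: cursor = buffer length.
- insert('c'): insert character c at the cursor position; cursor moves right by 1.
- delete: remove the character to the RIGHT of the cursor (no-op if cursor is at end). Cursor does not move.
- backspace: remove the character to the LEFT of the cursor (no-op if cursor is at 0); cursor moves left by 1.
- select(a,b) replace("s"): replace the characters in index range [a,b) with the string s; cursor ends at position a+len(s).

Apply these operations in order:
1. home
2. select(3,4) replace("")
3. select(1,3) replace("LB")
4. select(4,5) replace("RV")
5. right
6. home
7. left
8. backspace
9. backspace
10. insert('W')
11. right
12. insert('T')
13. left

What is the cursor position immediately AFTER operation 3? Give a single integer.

After op 1 (home): buf='KYLMJD' cursor=0
After op 2 (select(3,4) replace("")): buf='KYLJD' cursor=3
After op 3 (select(1,3) replace("LB")): buf='KLBJD' cursor=3

Answer: 3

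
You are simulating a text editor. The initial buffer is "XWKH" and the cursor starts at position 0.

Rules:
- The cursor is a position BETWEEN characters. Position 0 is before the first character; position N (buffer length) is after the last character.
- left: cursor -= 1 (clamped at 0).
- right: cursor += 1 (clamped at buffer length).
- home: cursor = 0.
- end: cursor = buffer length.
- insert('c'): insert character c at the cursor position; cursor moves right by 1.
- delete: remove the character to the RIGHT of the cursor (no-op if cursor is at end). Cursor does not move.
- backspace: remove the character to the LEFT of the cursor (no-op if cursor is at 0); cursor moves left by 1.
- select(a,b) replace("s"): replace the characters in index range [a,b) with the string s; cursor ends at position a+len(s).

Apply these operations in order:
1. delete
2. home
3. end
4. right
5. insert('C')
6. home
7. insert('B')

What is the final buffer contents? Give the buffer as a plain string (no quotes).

Answer: BWKHC

Derivation:
After op 1 (delete): buf='WKH' cursor=0
After op 2 (home): buf='WKH' cursor=0
After op 3 (end): buf='WKH' cursor=3
After op 4 (right): buf='WKH' cursor=3
After op 5 (insert('C')): buf='WKHC' cursor=4
After op 6 (home): buf='WKHC' cursor=0
After op 7 (insert('B')): buf='BWKHC' cursor=1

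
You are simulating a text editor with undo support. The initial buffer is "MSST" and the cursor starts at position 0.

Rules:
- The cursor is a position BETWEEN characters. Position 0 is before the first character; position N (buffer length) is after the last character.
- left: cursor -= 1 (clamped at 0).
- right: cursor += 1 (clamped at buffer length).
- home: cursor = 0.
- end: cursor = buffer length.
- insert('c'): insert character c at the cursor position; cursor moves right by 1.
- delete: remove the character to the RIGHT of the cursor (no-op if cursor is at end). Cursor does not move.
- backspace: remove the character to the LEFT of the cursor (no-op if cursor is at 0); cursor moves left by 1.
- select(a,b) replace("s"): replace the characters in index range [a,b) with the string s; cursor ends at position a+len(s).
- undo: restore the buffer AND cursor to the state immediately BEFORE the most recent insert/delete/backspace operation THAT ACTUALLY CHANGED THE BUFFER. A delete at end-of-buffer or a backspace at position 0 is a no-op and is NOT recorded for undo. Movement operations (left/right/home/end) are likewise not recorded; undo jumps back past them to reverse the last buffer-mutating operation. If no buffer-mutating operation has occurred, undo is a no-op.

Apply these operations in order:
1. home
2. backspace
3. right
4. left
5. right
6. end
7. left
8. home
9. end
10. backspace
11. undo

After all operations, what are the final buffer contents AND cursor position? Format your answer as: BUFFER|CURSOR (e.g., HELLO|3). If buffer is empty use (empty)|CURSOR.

Answer: MSST|4

Derivation:
After op 1 (home): buf='MSST' cursor=0
After op 2 (backspace): buf='MSST' cursor=0
After op 3 (right): buf='MSST' cursor=1
After op 4 (left): buf='MSST' cursor=0
After op 5 (right): buf='MSST' cursor=1
After op 6 (end): buf='MSST' cursor=4
After op 7 (left): buf='MSST' cursor=3
After op 8 (home): buf='MSST' cursor=0
After op 9 (end): buf='MSST' cursor=4
After op 10 (backspace): buf='MSS' cursor=3
After op 11 (undo): buf='MSST' cursor=4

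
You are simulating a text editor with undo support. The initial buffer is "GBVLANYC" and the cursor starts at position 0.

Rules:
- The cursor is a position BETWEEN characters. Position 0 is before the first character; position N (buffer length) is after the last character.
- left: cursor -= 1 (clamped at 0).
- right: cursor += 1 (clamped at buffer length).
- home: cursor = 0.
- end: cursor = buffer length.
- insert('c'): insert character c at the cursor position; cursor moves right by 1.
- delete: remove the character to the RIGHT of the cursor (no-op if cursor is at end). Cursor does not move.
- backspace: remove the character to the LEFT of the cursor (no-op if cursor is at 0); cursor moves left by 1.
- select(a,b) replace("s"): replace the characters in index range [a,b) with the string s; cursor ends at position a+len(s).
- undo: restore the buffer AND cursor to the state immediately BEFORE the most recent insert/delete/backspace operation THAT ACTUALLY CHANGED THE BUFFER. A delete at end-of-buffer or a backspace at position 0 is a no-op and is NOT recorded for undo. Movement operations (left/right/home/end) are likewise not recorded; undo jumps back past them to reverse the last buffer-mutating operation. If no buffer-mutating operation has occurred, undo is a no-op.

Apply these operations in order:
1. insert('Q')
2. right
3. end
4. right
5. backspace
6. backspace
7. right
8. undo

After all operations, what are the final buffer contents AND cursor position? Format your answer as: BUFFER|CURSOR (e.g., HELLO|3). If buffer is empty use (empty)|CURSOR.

After op 1 (insert('Q')): buf='QGBVLANYC' cursor=1
After op 2 (right): buf='QGBVLANYC' cursor=2
After op 3 (end): buf='QGBVLANYC' cursor=9
After op 4 (right): buf='QGBVLANYC' cursor=9
After op 5 (backspace): buf='QGBVLANY' cursor=8
After op 6 (backspace): buf='QGBVLAN' cursor=7
After op 7 (right): buf='QGBVLAN' cursor=7
After op 8 (undo): buf='QGBVLANY' cursor=8

Answer: QGBVLANY|8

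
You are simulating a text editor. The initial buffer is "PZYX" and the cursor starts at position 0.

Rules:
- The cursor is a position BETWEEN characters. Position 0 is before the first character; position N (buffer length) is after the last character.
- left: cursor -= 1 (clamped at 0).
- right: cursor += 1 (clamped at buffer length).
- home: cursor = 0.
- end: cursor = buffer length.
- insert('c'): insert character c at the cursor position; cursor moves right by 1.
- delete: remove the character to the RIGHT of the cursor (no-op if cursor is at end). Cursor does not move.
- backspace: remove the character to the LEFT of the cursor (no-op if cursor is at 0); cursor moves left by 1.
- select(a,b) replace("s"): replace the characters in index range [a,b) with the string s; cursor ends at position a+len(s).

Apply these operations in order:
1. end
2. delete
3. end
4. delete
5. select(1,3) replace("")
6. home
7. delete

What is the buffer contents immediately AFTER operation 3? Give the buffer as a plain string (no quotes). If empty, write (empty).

Answer: PZYX

Derivation:
After op 1 (end): buf='PZYX' cursor=4
After op 2 (delete): buf='PZYX' cursor=4
After op 3 (end): buf='PZYX' cursor=4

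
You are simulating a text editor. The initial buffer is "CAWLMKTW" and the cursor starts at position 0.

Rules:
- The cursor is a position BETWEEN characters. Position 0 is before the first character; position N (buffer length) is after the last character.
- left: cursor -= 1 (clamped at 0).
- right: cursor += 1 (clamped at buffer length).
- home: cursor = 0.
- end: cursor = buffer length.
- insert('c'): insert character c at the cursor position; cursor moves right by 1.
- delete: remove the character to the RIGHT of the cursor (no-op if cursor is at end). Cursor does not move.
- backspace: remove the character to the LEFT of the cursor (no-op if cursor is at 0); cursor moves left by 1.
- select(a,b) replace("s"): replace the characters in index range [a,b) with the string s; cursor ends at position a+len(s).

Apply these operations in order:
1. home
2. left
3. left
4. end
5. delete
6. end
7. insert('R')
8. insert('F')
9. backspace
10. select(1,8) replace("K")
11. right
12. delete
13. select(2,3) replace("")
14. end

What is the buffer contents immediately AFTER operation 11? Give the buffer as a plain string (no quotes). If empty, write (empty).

After op 1 (home): buf='CAWLMKTW' cursor=0
After op 2 (left): buf='CAWLMKTW' cursor=0
After op 3 (left): buf='CAWLMKTW' cursor=0
After op 4 (end): buf='CAWLMKTW' cursor=8
After op 5 (delete): buf='CAWLMKTW' cursor=8
After op 6 (end): buf='CAWLMKTW' cursor=8
After op 7 (insert('R')): buf='CAWLMKTWR' cursor=9
After op 8 (insert('F')): buf='CAWLMKTWRF' cursor=10
After op 9 (backspace): buf='CAWLMKTWR' cursor=9
After op 10 (select(1,8) replace("K")): buf='CKR' cursor=2
After op 11 (right): buf='CKR' cursor=3

Answer: CKR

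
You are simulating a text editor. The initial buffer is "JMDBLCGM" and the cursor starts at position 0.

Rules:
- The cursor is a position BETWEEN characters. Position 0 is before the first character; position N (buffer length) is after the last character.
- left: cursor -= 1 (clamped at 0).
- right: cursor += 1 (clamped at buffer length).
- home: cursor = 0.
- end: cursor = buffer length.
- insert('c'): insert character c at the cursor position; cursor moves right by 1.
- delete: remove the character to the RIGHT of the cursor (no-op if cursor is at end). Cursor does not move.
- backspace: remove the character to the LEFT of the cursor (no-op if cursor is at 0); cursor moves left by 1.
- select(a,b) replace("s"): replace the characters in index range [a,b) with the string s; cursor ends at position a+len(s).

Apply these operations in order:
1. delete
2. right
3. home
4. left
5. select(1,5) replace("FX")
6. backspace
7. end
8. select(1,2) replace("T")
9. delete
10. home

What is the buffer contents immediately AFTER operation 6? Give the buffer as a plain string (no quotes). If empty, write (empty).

After op 1 (delete): buf='MDBLCGM' cursor=0
After op 2 (right): buf='MDBLCGM' cursor=1
After op 3 (home): buf='MDBLCGM' cursor=0
After op 4 (left): buf='MDBLCGM' cursor=0
After op 5 (select(1,5) replace("FX")): buf='MFXGM' cursor=3
After op 6 (backspace): buf='MFGM' cursor=2

Answer: MFGM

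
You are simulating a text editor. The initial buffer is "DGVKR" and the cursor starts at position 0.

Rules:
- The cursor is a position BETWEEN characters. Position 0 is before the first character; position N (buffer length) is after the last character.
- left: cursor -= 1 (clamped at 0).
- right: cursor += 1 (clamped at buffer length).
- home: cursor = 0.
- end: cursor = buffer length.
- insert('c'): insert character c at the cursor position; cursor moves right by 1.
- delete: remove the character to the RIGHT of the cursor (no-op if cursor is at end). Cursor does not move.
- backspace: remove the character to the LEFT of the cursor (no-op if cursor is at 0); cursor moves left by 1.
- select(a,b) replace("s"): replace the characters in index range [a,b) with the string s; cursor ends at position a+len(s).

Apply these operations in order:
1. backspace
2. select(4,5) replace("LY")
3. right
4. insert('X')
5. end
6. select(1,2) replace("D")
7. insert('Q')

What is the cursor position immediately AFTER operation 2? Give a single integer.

After op 1 (backspace): buf='DGVKR' cursor=0
After op 2 (select(4,5) replace("LY")): buf='DGVKLY' cursor=6

Answer: 6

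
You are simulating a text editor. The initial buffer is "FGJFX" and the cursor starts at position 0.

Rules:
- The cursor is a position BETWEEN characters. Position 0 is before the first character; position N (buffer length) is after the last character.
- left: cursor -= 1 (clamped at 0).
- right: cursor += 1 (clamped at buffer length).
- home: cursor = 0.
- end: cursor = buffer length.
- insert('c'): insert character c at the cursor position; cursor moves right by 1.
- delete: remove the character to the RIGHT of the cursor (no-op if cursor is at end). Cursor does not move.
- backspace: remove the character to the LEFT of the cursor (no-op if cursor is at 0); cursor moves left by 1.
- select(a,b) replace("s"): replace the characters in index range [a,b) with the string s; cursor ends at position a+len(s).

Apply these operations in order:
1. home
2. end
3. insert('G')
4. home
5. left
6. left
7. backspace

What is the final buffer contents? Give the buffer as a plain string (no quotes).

Answer: FGJFXG

Derivation:
After op 1 (home): buf='FGJFX' cursor=0
After op 2 (end): buf='FGJFX' cursor=5
After op 3 (insert('G')): buf='FGJFXG' cursor=6
After op 4 (home): buf='FGJFXG' cursor=0
After op 5 (left): buf='FGJFXG' cursor=0
After op 6 (left): buf='FGJFXG' cursor=0
After op 7 (backspace): buf='FGJFXG' cursor=0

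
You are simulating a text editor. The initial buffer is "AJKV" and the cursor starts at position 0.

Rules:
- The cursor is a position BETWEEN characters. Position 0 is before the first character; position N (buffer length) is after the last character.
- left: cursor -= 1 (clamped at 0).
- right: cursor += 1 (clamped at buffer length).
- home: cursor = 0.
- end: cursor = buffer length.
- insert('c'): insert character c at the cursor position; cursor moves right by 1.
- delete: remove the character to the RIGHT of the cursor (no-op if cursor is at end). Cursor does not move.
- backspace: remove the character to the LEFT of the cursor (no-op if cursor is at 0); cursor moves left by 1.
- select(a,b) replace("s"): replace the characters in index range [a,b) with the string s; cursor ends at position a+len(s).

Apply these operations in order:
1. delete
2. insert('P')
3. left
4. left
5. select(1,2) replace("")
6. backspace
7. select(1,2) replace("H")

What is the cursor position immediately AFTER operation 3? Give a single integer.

After op 1 (delete): buf='JKV' cursor=0
After op 2 (insert('P')): buf='PJKV' cursor=1
After op 3 (left): buf='PJKV' cursor=0

Answer: 0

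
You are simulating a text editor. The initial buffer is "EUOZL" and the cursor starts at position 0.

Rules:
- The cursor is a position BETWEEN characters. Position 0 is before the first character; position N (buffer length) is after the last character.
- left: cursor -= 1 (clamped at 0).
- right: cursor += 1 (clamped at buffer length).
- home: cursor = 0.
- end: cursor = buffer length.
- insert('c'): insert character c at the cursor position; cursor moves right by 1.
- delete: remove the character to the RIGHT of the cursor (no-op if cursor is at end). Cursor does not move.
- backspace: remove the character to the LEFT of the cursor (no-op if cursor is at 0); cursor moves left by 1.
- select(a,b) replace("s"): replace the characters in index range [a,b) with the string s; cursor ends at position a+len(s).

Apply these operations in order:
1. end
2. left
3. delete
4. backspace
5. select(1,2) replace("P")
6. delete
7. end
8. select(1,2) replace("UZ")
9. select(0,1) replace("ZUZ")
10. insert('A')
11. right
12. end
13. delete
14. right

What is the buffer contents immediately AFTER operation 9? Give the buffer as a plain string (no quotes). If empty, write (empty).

After op 1 (end): buf='EUOZL' cursor=5
After op 2 (left): buf='EUOZL' cursor=4
After op 3 (delete): buf='EUOZ' cursor=4
After op 4 (backspace): buf='EUO' cursor=3
After op 5 (select(1,2) replace("P")): buf='EPO' cursor=2
After op 6 (delete): buf='EP' cursor=2
After op 7 (end): buf='EP' cursor=2
After op 8 (select(1,2) replace("UZ")): buf='EUZ' cursor=3
After op 9 (select(0,1) replace("ZUZ")): buf='ZUZUZ' cursor=3

Answer: ZUZUZ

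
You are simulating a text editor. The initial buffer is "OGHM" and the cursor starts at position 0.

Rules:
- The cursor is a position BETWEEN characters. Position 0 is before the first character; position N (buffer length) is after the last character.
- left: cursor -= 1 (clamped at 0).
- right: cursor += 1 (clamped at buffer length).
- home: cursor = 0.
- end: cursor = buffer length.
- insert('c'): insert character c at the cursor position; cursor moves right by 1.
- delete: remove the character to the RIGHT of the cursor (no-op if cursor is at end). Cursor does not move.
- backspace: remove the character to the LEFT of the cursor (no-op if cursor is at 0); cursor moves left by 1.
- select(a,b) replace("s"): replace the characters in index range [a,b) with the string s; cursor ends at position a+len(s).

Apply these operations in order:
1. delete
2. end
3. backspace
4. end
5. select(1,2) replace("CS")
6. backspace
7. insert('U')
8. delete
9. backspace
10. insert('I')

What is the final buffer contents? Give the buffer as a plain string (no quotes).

Answer: GCI

Derivation:
After op 1 (delete): buf='GHM' cursor=0
After op 2 (end): buf='GHM' cursor=3
After op 3 (backspace): buf='GH' cursor=2
After op 4 (end): buf='GH' cursor=2
After op 5 (select(1,2) replace("CS")): buf='GCS' cursor=3
After op 6 (backspace): buf='GC' cursor=2
After op 7 (insert('U')): buf='GCU' cursor=3
After op 8 (delete): buf='GCU' cursor=3
After op 9 (backspace): buf='GC' cursor=2
After op 10 (insert('I')): buf='GCI' cursor=3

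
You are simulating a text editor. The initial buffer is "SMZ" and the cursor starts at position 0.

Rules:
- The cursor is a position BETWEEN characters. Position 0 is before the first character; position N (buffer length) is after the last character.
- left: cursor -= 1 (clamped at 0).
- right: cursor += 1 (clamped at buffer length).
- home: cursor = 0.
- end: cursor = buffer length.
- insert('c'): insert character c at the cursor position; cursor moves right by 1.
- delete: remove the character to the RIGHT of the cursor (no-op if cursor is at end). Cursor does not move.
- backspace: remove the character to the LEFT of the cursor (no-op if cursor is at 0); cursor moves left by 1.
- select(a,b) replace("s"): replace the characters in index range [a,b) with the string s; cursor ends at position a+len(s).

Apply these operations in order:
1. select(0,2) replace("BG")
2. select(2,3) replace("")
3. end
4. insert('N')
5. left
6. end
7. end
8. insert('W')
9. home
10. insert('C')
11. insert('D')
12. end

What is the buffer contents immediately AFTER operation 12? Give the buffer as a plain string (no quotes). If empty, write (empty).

After op 1 (select(0,2) replace("BG")): buf='BGZ' cursor=2
After op 2 (select(2,3) replace("")): buf='BG' cursor=2
After op 3 (end): buf='BG' cursor=2
After op 4 (insert('N')): buf='BGN' cursor=3
After op 5 (left): buf='BGN' cursor=2
After op 6 (end): buf='BGN' cursor=3
After op 7 (end): buf='BGN' cursor=3
After op 8 (insert('W')): buf='BGNW' cursor=4
After op 9 (home): buf='BGNW' cursor=0
After op 10 (insert('C')): buf='CBGNW' cursor=1
After op 11 (insert('D')): buf='CDBGNW' cursor=2
After op 12 (end): buf='CDBGNW' cursor=6

Answer: CDBGNW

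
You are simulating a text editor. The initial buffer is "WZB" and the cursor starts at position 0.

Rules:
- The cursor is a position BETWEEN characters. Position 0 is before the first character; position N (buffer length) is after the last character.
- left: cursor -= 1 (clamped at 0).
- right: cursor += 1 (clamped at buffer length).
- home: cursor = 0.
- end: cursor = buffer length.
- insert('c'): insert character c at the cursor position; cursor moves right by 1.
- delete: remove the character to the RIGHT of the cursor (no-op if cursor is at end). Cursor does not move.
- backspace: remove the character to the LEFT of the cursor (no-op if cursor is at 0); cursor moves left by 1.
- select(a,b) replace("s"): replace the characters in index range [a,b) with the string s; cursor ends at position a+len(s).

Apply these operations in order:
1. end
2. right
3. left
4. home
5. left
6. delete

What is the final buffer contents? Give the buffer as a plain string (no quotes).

Answer: ZB

Derivation:
After op 1 (end): buf='WZB' cursor=3
After op 2 (right): buf='WZB' cursor=3
After op 3 (left): buf='WZB' cursor=2
After op 4 (home): buf='WZB' cursor=0
After op 5 (left): buf='WZB' cursor=0
After op 6 (delete): buf='ZB' cursor=0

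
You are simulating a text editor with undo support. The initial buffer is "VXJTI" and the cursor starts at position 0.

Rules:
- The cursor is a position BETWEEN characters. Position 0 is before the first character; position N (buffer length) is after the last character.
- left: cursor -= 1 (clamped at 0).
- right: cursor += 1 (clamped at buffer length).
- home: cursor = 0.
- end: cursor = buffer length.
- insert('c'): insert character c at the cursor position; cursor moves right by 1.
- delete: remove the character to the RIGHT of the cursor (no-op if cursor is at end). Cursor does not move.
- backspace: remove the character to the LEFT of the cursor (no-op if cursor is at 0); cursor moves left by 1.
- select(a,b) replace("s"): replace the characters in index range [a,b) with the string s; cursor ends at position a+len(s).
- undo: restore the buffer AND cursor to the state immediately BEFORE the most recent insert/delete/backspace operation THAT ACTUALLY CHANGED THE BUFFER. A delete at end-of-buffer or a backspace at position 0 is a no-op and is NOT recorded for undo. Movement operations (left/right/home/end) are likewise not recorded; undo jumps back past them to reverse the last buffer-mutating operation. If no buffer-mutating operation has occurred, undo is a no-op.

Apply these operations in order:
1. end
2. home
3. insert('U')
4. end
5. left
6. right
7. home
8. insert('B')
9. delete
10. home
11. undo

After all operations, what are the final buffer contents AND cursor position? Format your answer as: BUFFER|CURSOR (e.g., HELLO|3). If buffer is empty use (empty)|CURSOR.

After op 1 (end): buf='VXJTI' cursor=5
After op 2 (home): buf='VXJTI' cursor=0
After op 3 (insert('U')): buf='UVXJTI' cursor=1
After op 4 (end): buf='UVXJTI' cursor=6
After op 5 (left): buf='UVXJTI' cursor=5
After op 6 (right): buf='UVXJTI' cursor=6
After op 7 (home): buf='UVXJTI' cursor=0
After op 8 (insert('B')): buf='BUVXJTI' cursor=1
After op 9 (delete): buf='BVXJTI' cursor=1
After op 10 (home): buf='BVXJTI' cursor=0
After op 11 (undo): buf='BUVXJTI' cursor=1

Answer: BUVXJTI|1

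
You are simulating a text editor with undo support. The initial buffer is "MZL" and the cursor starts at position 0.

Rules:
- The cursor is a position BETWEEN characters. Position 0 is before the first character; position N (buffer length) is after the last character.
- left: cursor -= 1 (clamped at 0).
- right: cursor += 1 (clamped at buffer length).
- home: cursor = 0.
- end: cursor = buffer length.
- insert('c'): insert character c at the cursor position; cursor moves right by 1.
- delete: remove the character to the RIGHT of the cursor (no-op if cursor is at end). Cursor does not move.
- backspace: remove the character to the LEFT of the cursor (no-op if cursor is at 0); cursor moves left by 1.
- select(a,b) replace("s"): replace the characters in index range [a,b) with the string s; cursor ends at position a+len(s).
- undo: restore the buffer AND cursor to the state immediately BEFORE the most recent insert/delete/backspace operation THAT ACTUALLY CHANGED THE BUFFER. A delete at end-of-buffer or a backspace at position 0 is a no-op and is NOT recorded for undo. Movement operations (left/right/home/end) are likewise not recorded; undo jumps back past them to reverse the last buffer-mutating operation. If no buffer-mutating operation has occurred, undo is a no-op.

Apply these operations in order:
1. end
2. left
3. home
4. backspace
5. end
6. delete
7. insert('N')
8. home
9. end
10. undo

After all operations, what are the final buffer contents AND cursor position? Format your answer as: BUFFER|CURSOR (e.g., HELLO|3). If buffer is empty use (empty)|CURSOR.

Answer: MZL|3

Derivation:
After op 1 (end): buf='MZL' cursor=3
After op 2 (left): buf='MZL' cursor=2
After op 3 (home): buf='MZL' cursor=0
After op 4 (backspace): buf='MZL' cursor=0
After op 5 (end): buf='MZL' cursor=3
After op 6 (delete): buf='MZL' cursor=3
After op 7 (insert('N')): buf='MZLN' cursor=4
After op 8 (home): buf='MZLN' cursor=0
After op 9 (end): buf='MZLN' cursor=4
After op 10 (undo): buf='MZL' cursor=3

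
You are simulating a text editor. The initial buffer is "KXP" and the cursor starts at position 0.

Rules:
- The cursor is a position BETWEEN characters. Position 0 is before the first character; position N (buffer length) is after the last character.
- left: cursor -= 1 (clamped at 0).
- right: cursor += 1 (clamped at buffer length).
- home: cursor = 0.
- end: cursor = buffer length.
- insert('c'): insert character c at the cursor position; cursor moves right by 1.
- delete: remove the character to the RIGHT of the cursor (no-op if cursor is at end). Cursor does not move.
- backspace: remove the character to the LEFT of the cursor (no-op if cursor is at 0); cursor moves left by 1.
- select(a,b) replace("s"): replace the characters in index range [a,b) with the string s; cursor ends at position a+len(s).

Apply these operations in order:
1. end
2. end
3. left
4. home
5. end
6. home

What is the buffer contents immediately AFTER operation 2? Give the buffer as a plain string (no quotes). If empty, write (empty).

Answer: KXP

Derivation:
After op 1 (end): buf='KXP' cursor=3
After op 2 (end): buf='KXP' cursor=3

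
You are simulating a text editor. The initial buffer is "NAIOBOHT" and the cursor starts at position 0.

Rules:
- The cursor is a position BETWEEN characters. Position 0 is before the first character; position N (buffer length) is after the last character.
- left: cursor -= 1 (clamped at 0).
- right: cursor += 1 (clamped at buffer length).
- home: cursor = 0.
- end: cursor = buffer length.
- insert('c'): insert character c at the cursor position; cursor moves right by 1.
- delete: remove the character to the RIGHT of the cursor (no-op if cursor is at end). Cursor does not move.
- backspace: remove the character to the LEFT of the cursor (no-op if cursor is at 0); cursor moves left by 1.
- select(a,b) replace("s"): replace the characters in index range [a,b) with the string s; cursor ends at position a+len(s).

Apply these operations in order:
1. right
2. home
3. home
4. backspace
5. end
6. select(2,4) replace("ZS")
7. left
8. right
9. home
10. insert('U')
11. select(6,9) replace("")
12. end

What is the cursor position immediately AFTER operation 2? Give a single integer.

Answer: 0

Derivation:
After op 1 (right): buf='NAIOBOHT' cursor=1
After op 2 (home): buf='NAIOBOHT' cursor=0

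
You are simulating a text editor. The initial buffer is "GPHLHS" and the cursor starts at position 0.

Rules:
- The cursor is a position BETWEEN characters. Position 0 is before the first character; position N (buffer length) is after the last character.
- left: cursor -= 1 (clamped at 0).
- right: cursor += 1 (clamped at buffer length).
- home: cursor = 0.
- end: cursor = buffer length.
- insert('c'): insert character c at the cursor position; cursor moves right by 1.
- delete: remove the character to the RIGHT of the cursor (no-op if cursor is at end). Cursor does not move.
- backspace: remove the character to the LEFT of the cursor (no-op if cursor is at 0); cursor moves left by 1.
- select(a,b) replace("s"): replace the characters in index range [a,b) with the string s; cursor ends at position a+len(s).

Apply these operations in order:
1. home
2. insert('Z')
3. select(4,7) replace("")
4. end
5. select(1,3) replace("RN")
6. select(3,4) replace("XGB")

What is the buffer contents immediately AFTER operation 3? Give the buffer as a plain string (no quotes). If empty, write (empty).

Answer: ZGPH

Derivation:
After op 1 (home): buf='GPHLHS' cursor=0
After op 2 (insert('Z')): buf='ZGPHLHS' cursor=1
After op 3 (select(4,7) replace("")): buf='ZGPH' cursor=4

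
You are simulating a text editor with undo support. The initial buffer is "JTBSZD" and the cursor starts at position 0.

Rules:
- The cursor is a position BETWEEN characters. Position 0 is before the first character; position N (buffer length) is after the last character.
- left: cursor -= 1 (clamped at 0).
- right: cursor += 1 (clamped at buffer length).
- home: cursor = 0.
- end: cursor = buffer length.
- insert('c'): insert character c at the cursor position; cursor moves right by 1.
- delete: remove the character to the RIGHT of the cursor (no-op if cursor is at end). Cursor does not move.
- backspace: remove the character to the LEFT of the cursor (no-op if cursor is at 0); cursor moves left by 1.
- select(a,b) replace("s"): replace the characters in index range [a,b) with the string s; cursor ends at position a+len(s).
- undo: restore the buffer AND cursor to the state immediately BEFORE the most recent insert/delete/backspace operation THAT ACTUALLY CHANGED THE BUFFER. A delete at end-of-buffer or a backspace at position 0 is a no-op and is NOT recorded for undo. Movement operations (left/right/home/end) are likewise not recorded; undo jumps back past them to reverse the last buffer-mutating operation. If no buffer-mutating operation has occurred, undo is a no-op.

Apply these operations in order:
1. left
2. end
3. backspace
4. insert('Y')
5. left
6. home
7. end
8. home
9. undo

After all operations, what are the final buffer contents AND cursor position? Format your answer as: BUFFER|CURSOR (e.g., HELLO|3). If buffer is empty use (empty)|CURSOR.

After op 1 (left): buf='JTBSZD' cursor=0
After op 2 (end): buf='JTBSZD' cursor=6
After op 3 (backspace): buf='JTBSZ' cursor=5
After op 4 (insert('Y')): buf='JTBSZY' cursor=6
After op 5 (left): buf='JTBSZY' cursor=5
After op 6 (home): buf='JTBSZY' cursor=0
After op 7 (end): buf='JTBSZY' cursor=6
After op 8 (home): buf='JTBSZY' cursor=0
After op 9 (undo): buf='JTBSZ' cursor=5

Answer: JTBSZ|5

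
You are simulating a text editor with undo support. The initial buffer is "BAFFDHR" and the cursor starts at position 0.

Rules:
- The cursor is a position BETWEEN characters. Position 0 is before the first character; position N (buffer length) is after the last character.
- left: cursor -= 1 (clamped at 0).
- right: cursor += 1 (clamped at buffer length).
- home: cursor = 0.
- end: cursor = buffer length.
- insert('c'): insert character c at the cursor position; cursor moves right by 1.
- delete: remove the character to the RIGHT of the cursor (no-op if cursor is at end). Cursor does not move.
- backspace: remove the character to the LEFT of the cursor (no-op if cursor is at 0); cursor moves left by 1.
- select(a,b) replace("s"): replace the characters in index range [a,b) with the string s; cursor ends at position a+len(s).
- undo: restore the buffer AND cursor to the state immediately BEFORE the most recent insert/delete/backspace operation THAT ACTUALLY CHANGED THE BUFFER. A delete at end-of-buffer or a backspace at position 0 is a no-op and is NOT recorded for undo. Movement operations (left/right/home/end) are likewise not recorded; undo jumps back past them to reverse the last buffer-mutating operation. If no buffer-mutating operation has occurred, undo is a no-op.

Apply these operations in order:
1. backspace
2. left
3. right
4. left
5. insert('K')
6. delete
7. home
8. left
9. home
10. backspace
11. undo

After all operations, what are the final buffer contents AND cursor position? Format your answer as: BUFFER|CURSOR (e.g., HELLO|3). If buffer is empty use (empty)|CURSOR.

Answer: KBAFFDHR|1

Derivation:
After op 1 (backspace): buf='BAFFDHR' cursor=0
After op 2 (left): buf='BAFFDHR' cursor=0
After op 3 (right): buf='BAFFDHR' cursor=1
After op 4 (left): buf='BAFFDHR' cursor=0
After op 5 (insert('K')): buf='KBAFFDHR' cursor=1
After op 6 (delete): buf='KAFFDHR' cursor=1
After op 7 (home): buf='KAFFDHR' cursor=0
After op 8 (left): buf='KAFFDHR' cursor=0
After op 9 (home): buf='KAFFDHR' cursor=0
After op 10 (backspace): buf='KAFFDHR' cursor=0
After op 11 (undo): buf='KBAFFDHR' cursor=1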